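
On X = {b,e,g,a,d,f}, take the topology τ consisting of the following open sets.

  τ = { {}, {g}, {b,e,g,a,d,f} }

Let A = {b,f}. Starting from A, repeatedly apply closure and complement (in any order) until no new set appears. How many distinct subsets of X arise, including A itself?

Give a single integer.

complement {e,g,a,d}; its interior {g}; cl(A) = X∖{g} = {b,e,a,d,f}
With k = closure, c = complement:
  1. A     = {b,f}
  2. kA    = {b,e,a,d,f}
  3. cA    = {e,g,a,d}
  4. ckA   = {g}
  5. kcA   = {b,e,g,a,d,f}
  6. ckcA  = {}
k, c of each give nothing new

6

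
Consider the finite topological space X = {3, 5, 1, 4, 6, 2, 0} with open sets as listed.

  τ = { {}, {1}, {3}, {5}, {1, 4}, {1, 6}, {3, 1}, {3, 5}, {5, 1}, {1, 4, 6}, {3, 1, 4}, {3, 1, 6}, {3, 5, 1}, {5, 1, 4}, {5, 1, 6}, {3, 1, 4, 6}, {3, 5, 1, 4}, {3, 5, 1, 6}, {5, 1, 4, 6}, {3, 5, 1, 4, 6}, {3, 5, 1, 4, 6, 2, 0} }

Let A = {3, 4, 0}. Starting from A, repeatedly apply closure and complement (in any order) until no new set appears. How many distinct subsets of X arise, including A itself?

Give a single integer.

8

cl via duality: int({5, 1, 6, 2}) = {5, 1, 6}, so X∖{5, 1, 6} = {3, 4, 2, 0}
Write k for closure, c for complement:
  1. A     = {3, 4, 0}
  2. kA    = {3, 4, 2, 0}
  3. cA    = {5, 1, 6, 2}
  4. ckA   = {5, 1, 6}
  5. kcA   = {5, 1, 4, 6, 2, 0}
  6. ckcA  = {3}
  7. kckcA = {3, 2, 0}
  8. ckckcA = {5, 1, 4, 6}
applying k or c yields no new set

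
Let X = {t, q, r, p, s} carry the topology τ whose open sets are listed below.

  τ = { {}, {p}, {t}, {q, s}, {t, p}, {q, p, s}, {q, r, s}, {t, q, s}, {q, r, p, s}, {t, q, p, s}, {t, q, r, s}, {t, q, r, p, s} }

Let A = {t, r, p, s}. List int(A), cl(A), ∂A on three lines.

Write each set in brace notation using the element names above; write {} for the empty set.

open subsets of A: {}, {t}, {p}, {t, p}; so int(A) = {t, p}
closure: X∖int(X∖A) = X∖{} = {t, q, r, p, s}
∂A = {t, q, r, p, s} minus {t, p} = {q, r, s}

int(A) = {t, p}
cl(A)  = {t, q, r, p, s}
∂A     = {q, r, s}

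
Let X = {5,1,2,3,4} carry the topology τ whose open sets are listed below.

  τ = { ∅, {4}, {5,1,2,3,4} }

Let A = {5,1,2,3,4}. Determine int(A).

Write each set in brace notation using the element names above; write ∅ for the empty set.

interior: largest open inside A is {5,1,2,3,4} (from ∅, {4}, {5,1,2,3,4})

{5,1,2,3,4}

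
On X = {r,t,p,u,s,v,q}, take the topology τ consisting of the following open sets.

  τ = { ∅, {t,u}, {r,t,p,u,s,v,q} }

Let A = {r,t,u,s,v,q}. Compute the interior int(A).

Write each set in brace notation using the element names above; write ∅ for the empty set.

U open, U⊆A: ∅, {t,u}. int(A) = ⋃ = {t,u}

{t,u}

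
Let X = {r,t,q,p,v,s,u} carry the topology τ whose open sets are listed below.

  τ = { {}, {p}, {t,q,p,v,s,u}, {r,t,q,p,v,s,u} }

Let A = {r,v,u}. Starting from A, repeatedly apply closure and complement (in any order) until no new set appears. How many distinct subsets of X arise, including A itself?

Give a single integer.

6

cl via duality: int({t,q,p,s}) = {p}, so X∖{p} = {r,t,q,v,s,u}
Write k for closure, c for complement:
  1. A     = {r,v,u}
  2. kA    = {r,t,q,v,s,u}
  3. cA    = {t,q,p,s}
  4. ckA   = {p}
  5. kcA   = {r,t,q,p,v,s,u}
  6. ckcA  = {}
applying k or c yields no new set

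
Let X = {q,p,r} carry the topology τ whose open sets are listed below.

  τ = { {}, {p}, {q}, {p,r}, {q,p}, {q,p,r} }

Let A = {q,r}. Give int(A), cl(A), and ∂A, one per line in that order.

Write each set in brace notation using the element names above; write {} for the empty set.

int(A) = {q}
cl(A)  = {q,r}
∂A     = {r}

interior: largest open inside A is {q} (from {}, {q})
cl via duality: int({p}) = {p}, so X∖{p} = {q,r}
cl∖int = {r}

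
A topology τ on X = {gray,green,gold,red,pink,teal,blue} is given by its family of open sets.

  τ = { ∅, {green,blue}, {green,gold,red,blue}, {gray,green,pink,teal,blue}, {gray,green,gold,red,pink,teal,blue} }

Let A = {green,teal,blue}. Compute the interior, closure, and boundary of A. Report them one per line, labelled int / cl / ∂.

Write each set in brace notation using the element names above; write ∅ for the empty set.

opens ⊆ A: ∅, {green,blue}; union → int = {green,blue}
complement {gray,gold,red,pink}; its interior ∅; cl(A) = X∖∅ = {gray,green,gold,red,pink,teal,blue}
boundary = {gray,green,gold,red,pink,teal,blue} ∖ {green,blue} = {gray,gold,red,pink,teal}

int(A) = {green,blue}
cl(A)  = {gray,green,gold,red,pink,teal,blue}
∂A     = {gray,gold,red,pink,teal}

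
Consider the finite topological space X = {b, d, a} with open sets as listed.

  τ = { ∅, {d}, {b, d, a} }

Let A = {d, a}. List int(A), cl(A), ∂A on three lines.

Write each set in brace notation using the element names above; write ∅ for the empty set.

U open, U⊆A: ∅, {d}. int(A) = ⋃ = {d}
X∖A={b}, int(X∖A)=∅, hence cl(A)={b, d, a}
∂A: remove int from cl → {b, a}

int(A) = {d}
cl(A)  = {b, d, a}
∂A     = {b, a}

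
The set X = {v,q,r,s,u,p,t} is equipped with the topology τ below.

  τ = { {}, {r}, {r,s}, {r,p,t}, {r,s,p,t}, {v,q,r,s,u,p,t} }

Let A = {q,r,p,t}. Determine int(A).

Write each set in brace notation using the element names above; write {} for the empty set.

opens ⊆ A: {}, {r}, {r,p,t}; union → int = {r,p,t}

{r,p,t}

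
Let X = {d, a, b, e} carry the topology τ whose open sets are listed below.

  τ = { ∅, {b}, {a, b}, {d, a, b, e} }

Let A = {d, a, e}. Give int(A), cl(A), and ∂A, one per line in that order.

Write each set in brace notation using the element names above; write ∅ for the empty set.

interior: largest open inside A is ∅ (from ∅)
cl via duality: int({b}) = {b}, so X∖{b} = {d, a, e}
cl∖int = {d, a, e}

int(A) = ∅
cl(A)  = {d, a, e}
∂A     = {d, a, e}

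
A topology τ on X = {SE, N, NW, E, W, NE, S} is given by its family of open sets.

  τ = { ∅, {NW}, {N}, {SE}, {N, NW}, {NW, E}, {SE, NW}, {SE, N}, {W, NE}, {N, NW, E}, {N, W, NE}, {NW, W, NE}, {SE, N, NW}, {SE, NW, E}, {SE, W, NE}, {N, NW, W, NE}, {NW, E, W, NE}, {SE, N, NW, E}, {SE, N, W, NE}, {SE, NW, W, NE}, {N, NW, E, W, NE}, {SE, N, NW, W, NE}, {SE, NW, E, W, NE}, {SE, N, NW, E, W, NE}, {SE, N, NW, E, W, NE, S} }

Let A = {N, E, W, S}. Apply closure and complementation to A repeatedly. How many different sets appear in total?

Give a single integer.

12

closure: X∖int(X∖A) = X∖{SE, NW} = {N, E, W, NE, S}
Let k=closure and c=complement:
  1. A     = {N, E, W, S}
  2. kA    = {N, E, W, NE, S}
  3. cA    = {SE, NW, NE}
  4. ckA   = {SE, NW}
  5. kcA   = {SE, NW, E, W, NE, S}
  6. kckA  = {SE, NW, E, S}
  7. ckcA  = {N}
  8. ckckA = {N, W, NE}
  9. kckcA = {N, S}
  10. kckckA = {N, W, NE, S}
  11. ckckcA = {SE, NW, E, W, NE}
  12. ckckckA = {SE, NW, E}
— saturated at 12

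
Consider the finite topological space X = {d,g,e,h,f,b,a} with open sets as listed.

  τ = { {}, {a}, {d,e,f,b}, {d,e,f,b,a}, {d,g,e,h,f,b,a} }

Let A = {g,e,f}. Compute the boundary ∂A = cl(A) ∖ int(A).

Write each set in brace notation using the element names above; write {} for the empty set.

{d,g,e,h,f,b}

U open, U⊆A: {}. int(A) = ⋃ = {}
X∖A={d,h,b,a}, int(X∖A)={a}, hence cl(A)={d,g,e,h,f,b}
∂A: remove int from cl → {d,g,e,h,f,b}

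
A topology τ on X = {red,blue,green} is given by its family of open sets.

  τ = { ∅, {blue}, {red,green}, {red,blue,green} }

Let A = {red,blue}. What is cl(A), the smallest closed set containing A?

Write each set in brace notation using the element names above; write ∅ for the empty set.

cl via duality: int({green}) = ∅, so X∖∅ = {red,blue,green}

{red,blue,green}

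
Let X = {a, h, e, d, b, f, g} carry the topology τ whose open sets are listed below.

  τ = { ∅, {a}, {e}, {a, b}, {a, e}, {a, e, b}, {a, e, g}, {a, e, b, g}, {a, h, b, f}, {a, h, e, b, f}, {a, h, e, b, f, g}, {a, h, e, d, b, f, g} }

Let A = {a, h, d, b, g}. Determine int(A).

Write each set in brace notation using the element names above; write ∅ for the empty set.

open subsets of A: ∅, {a}, {a, b}; so int(A) = {a, b}

{a, b}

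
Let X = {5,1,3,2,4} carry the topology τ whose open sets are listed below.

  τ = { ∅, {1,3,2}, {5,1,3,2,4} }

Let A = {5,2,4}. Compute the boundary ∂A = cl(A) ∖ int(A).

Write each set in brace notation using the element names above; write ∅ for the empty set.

{5,1,3,2,4}

interior: largest open inside A is ∅ (from ∅)
cl via duality: int({1,3}) = ∅, so X∖∅ = {5,1,3,2,4}
cl∖int = {5,1,3,2,4}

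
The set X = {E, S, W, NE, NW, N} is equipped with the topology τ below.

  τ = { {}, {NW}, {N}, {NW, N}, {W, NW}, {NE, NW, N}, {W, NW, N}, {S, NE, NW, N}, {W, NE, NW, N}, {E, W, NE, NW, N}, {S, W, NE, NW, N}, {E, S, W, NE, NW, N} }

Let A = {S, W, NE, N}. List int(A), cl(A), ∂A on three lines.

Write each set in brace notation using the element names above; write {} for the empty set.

open subsets of A: {}, {N}; so int(A) = {N}
closure: X∖int(X∖A) = X∖{NW} = {E, S, W, NE, N}
∂A = {E, S, W, NE, N} minus {N} = {E, S, W, NE}

int(A) = {N}
cl(A)  = {E, S, W, NE, N}
∂A     = {E, S, W, NE}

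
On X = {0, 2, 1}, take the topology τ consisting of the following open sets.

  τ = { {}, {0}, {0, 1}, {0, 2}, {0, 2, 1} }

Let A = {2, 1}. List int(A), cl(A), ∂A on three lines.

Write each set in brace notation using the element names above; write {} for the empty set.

U open, U⊆A: {}. int(A) = ⋃ = {}
X∖A={0}, int(X∖A)={0}, hence cl(A)={2, 1}
∂A: remove int from cl → {2, 1}

int(A) = {}
cl(A)  = {2, 1}
∂A     = {2, 1}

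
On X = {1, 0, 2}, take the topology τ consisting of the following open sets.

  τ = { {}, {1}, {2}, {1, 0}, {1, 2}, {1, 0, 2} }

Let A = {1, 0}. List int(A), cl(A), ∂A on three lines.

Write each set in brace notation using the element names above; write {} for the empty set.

open subsets of A: {}, {1}, {1, 0}; so int(A) = {1, 0}
closure: X∖int(X∖A) = X∖{2} = {1, 0}
∂A = {1, 0} minus {1, 0} = {}

int(A) = {1, 0}
cl(A)  = {1, 0}
∂A     = {}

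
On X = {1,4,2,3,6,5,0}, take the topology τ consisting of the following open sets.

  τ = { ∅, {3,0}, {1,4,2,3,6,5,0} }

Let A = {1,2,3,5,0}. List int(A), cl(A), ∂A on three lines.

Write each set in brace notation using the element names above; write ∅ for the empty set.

open subsets of A: ∅, {3,0}; so int(A) = {3,0}
closure: X∖int(X∖A) = X∖∅ = {1,4,2,3,6,5,0}
∂A = {1,4,2,3,6,5,0} minus {3,0} = {1,4,2,6,5}

int(A) = {3,0}
cl(A)  = {1,4,2,3,6,5,0}
∂A     = {1,4,2,6,5}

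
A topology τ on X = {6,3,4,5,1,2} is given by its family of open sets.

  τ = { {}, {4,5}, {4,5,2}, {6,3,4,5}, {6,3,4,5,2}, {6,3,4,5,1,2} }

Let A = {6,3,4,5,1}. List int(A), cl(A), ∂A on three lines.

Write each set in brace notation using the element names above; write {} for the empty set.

opens ⊆ A: {}, {4,5}, {6,3,4,5}; union → int = {6,3,4,5}
complement {2}; its interior {}; cl(A) = X∖{} = {6,3,4,5,1,2}
boundary = {6,3,4,5,1,2} ∖ {6,3,4,5} = {1,2}

int(A) = {6,3,4,5}
cl(A)  = {6,3,4,5,1,2}
∂A     = {1,2}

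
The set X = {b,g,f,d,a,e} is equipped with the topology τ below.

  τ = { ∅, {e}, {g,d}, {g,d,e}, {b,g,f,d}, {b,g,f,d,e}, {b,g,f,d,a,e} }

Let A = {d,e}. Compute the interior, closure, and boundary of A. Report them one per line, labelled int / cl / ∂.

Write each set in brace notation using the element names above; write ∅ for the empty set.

int(A) = {e}
cl(A)  = {b,g,f,d,a,e}
∂A     = {b,g,f,d,a}

U open, U⊆A: ∅, {e}. int(A) = ⋃ = {e}
X∖A={b,g,f,a}, int(X∖A)=∅, hence cl(A)={b,g,f,d,a,e}
∂A: remove int from cl → {b,g,f,d,a}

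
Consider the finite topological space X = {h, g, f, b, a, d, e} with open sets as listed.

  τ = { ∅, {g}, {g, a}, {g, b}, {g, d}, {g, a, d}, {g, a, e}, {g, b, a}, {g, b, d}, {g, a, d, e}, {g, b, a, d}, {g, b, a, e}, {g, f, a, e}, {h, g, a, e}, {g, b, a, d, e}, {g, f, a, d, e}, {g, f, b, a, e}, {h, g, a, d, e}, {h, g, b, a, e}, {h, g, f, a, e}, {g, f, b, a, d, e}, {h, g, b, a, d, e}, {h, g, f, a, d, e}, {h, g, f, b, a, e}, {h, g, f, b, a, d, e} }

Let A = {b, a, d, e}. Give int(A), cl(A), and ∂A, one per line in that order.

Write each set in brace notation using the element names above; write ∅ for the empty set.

open subsets of A: ∅; so int(A) = ∅
closure: X∖int(X∖A) = X∖{g} = {h, f, b, a, d, e}
∂A = {h, f, b, a, d, e} minus ∅ = {h, f, b, a, d, e}

int(A) = ∅
cl(A)  = {h, f, b, a, d, e}
∂A     = {h, f, b, a, d, e}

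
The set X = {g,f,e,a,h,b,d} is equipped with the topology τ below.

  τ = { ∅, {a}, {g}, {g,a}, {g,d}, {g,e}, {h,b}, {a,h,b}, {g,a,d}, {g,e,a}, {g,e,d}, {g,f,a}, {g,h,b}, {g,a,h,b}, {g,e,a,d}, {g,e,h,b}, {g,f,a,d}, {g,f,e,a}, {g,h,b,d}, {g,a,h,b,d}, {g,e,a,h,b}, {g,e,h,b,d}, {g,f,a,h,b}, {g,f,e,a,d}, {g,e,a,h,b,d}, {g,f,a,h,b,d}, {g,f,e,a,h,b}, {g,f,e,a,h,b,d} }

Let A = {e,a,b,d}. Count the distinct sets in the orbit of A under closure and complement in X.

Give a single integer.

12

closure: X∖int(X∖A) = X∖{g} = {f,e,a,h,b,d}
Let k=closure and c=complement:
  1. A     = {e,a,b,d}
  2. kA    = {f,e,a,h,b,d}
  3. cA    = {g,f,h}
  4. ckA   = {g}
  5. kcA   = {g,f,e,h,b,d}
  6. kckA  = {g,f,e,d}
  7. ckcA  = {a}
  8. ckckA = {a,h,b}
  9. kckcA = {f,a}
  10. kckckA = {f,a,h,b}
  11. ckckcA = {g,e,h,b,d}
  12. ckckckA = {g,e,d}
— saturated at 12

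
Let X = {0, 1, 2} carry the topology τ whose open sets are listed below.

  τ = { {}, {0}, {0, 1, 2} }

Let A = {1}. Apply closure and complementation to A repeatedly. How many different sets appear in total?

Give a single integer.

complement {0, 2}; its interior {0}; cl(A) = X∖{0} = {1, 2}
With k = closure, c = complement:
  1. A     = {1}
  2. kA    = {1, 2}
  3. cA    = {0, 2}
  4. ckA   = {0}
  5. kcA   = {0, 1, 2}
  6. ckcA  = {}
k, c of each give nothing new

6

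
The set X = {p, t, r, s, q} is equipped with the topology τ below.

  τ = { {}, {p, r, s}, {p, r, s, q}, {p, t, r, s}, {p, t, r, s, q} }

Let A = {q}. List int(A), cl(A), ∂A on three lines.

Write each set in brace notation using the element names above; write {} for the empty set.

U open, U⊆A: {}. int(A) = ⋃ = {}
X∖A={p, t, r, s}, int(X∖A)={p, t, r, s}, hence cl(A)={q}
∂A: remove int from cl → {q}

int(A) = {}
cl(A)  = {q}
∂A     = {q}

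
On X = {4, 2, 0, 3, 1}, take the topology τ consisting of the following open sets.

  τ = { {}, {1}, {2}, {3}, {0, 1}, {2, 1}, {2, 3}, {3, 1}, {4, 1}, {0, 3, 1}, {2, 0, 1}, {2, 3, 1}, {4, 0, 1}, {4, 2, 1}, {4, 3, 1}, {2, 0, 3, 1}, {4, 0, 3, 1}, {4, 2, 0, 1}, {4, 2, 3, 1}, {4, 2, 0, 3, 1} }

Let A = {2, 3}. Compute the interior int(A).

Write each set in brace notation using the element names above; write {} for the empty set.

opens ⊆ A: {}, {2}, {3}, {2, 3}; union → int = {2, 3}

{2, 3}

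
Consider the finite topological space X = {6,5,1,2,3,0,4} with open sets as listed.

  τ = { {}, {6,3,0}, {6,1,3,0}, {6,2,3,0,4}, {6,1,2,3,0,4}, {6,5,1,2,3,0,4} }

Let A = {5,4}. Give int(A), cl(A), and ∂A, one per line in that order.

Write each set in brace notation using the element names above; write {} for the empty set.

int(A) = {}
cl(A)  = {5,2,4}
∂A     = {5,2,4}

U open, U⊆A: {}. int(A) = ⋃ = {}
X∖A={6,1,2,3,0}, int(X∖A)={6,1,3,0}, hence cl(A)={5,2,4}
∂A: remove int from cl → {5,2,4}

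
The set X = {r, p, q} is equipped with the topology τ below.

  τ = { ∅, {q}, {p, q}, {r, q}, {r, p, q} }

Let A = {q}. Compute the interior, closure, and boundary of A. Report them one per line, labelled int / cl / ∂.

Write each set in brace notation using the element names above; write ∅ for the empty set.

opens ⊆ A: ∅, {q}; union → int = {q}
complement {r, p}; its interior ∅; cl(A) = X∖∅ = {r, p, q}
boundary = {r, p, q} ∖ {q} = {r, p}

int(A) = {q}
cl(A)  = {r, p, q}
∂A     = {r, p}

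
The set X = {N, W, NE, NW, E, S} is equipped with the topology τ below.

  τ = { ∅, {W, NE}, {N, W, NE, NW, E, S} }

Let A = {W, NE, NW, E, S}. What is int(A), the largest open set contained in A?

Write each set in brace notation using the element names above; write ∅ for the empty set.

opens ⊆ A: ∅, {W, NE}; union → int = {W, NE}

{W, NE}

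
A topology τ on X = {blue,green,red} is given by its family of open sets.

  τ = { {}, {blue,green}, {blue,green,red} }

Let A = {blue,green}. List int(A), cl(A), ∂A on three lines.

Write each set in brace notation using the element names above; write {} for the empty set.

int(A) = {blue,green}
cl(A)  = {blue,green,red}
∂A     = {red}

interior: largest open inside A is {blue,green} (from {}, {blue,green})
cl via duality: int({red}) = {}, so X∖{} = {blue,green,red}
cl∖int = {red}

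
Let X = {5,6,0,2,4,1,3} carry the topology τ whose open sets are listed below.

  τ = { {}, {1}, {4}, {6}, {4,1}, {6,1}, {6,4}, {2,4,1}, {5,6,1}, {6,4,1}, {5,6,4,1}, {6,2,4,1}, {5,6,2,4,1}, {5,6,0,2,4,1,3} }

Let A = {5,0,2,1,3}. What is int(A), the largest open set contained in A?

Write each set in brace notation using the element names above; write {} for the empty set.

open subsets of A: {}, {1}; so int(A) = {1}

{1}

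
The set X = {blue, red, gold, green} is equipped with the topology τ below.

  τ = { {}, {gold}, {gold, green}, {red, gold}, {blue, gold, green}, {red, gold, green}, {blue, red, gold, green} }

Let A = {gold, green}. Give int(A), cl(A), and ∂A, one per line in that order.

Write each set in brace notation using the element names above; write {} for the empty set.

int(A) = {gold, green}
cl(A)  = {blue, red, gold, green}
∂A     = {blue, red}

opens ⊆ A: {}, {gold}, {gold, green}; union → int = {gold, green}
complement {blue, red}; its interior {}; cl(A) = X∖{} = {blue, red, gold, green}
boundary = {blue, red, gold, green} ∖ {gold, green} = {blue, red}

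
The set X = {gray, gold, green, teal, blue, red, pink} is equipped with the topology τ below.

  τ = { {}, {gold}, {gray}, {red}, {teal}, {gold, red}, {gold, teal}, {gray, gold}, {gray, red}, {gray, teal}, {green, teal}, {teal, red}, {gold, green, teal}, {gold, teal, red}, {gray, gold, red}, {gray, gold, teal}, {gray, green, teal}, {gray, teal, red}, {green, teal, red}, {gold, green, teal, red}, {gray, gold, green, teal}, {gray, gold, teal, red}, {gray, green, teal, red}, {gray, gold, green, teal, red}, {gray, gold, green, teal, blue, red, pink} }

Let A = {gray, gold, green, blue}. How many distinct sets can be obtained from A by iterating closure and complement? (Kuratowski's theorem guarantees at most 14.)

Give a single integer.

complement {teal, red, pink}; its interior {teal, red}; cl(A) = X∖{teal, red} = {gray, gold, green, blue, pink}
With k = closure, c = complement:
  1. A     = {gray, gold, green, blue}
  2. kA    = {gray, gold, green, blue, pink}
  3. cA    = {teal, red, pink}
  4. ckA   = {teal, red}
  5. kcA   = {green, teal, blue, red, pink}
  6. ckcA  = {gray, gold}
  7. kckcA = {gray, gold, blue, pink}
  8. ckckcA = {green, teal, red}
k, c of each give nothing new

8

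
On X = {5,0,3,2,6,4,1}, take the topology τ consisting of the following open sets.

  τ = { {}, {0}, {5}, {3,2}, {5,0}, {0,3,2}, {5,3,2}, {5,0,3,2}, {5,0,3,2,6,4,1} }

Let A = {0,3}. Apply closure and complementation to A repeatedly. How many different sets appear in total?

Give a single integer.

10

cl via duality: int({5,2,6,4,1}) = {5}, so X∖{5} = {0,3,2,6,4,1}
Write k for closure, c for complement:
  1. A     = {0,3}
  2. kA    = {0,3,2,6,4,1}
  3. cA    = {5,2,6,4,1}
  4. ckA   = {5}
  5. kcA   = {5,3,2,6,4,1}
  6. kckA  = {5,6,4,1}
  7. ckcA  = {0}
  8. ckckA = {0,3,2}
  9. kckcA = {0,6,4,1}
  10. ckckcA = {5,3,2}
applying k or c yields no new set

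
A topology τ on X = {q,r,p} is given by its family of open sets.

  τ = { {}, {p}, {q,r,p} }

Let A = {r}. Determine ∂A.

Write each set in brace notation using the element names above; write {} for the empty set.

open subsets of A: {}; so int(A) = {}
closure: X∖int(X∖A) = X∖{p} = {q,r}
∂A = {q,r} minus {} = {q,r}

{q,r}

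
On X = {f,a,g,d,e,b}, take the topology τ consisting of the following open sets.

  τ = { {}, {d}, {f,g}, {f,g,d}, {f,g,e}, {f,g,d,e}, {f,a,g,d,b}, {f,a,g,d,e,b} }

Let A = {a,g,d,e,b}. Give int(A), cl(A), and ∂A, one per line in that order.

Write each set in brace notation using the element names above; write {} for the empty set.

interior: largest open inside A is {d} (from {}, {d})
cl via duality: int({f}) = {}, so X∖{} = {f,a,g,d,e,b}
cl∖int = {f,a,g,e,b}

int(A) = {d}
cl(A)  = {f,a,g,d,e,b}
∂A     = {f,a,g,e,b}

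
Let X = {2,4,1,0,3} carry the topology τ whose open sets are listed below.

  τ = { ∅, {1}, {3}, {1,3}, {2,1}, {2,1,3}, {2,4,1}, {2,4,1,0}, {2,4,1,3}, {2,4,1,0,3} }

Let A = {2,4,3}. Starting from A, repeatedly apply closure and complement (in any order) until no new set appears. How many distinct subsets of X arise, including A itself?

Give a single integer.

cl via duality: int({1,0}) = {1}, so X∖{1} = {2,4,0,3}
Write k for closure, c for complement:
  1. A     = {2,4,3}
  2. kA    = {2,4,0,3}
  3. cA    = {1,0}
  4. ckA   = {1}
  5. kcA   = {2,4,1,0}
  6. ckcA  = {3}
applying k or c yields no new set

6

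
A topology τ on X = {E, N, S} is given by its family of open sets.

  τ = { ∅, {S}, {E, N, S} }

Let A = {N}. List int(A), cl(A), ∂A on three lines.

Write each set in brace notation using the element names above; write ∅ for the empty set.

int(A) = ∅
cl(A)  = {E, N}
∂A     = {E, N}

U open, U⊆A: ∅. int(A) = ⋃ = ∅
X∖A={E, S}, int(X∖A)={S}, hence cl(A)={E, N}
∂A: remove int from cl → {E, N}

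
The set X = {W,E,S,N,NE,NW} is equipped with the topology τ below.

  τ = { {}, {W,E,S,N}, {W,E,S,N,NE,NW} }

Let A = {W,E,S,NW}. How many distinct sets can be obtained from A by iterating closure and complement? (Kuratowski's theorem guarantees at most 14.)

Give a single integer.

cl via duality: int({N,NE}) = {}, so X∖{} = {W,E,S,N,NE,NW}
Write k for closure, c for complement:
  1. A     = {W,E,S,NW}
  2. kA    = {W,E,S,N,NE,NW}
  3. cA    = {N,NE}
  4. ckA   = {}
applying k or c yields no new set

4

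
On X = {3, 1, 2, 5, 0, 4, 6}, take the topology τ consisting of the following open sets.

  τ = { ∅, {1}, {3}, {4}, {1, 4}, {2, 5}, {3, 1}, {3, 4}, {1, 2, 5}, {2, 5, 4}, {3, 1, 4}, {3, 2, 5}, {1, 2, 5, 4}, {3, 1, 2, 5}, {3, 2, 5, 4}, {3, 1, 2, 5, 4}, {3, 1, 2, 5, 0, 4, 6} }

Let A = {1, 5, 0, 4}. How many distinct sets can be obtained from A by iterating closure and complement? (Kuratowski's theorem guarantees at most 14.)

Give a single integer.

10

complement {3, 2, 6}; its interior {3}; cl(A) = X∖{3} = {1, 2, 5, 0, 4, 6}
With k = closure, c = complement:
  1. A     = {1, 5, 0, 4}
  2. kA    = {1, 2, 5, 0, 4, 6}
  3. cA    = {3, 2, 6}
  4. ckA   = {3}
  5. kcA   = {3, 2, 5, 0, 6}
  6. kckA  = {3, 0, 6}
  7. ckcA  = {1, 4}
  8. ckckA = {1, 2, 5, 4}
  9. kckcA = {1, 0, 4, 6}
  10. ckckcA = {3, 2, 5}
k, c of each give nothing new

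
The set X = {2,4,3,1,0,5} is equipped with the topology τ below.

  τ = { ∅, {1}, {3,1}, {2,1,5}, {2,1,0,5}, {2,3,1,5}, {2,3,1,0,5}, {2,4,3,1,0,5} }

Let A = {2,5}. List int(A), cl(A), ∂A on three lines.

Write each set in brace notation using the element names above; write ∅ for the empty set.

open subsets of A: ∅; so int(A) = ∅
closure: X∖int(X∖A) = X∖{3,1} = {2,4,0,5}
∂A = {2,4,0,5} minus ∅ = {2,4,0,5}

int(A) = ∅
cl(A)  = {2,4,0,5}
∂A     = {2,4,0,5}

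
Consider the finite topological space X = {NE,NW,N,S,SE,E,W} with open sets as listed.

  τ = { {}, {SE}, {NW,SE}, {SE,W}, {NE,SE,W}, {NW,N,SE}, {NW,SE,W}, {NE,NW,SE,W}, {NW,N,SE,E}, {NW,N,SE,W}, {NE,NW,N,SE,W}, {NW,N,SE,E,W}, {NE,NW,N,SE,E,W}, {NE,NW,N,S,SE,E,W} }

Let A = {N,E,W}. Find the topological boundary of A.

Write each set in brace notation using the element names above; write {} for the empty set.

open subsets of A: {}; so int(A) = {}
closure: X∖int(X∖A) = X∖{NW,SE} = {NE,N,S,E,W}
∂A = {NE,N,S,E,W} minus {} = {NE,N,S,E,W}

{NE,N,S,E,W}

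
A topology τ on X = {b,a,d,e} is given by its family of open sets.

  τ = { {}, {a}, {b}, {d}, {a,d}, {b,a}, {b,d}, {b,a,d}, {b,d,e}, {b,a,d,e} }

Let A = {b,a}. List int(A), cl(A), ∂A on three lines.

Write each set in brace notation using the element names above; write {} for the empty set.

open subsets of A: {}, {b}, {a}, {b,a}; so int(A) = {b,a}
closure: X∖int(X∖A) = X∖{d} = {b,a,e}
∂A = {b,a,e} minus {b,a} = {e}

int(A) = {b,a}
cl(A)  = {b,a,e}
∂A     = {e}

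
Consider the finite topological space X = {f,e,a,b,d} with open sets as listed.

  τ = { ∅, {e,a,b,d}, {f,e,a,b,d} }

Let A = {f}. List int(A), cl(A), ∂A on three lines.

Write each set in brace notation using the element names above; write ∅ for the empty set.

int(A) = ∅
cl(A)  = {f}
∂A     = {f}

U open, U⊆A: ∅. int(A) = ⋃ = ∅
X∖A={e,a,b,d}, int(X∖A)={e,a,b,d}, hence cl(A)={f}
∂A: remove int from cl → {f}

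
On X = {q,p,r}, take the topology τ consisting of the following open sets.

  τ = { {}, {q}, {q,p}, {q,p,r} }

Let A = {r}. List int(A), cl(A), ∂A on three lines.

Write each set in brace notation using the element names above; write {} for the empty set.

interior: largest open inside A is {} (from {})
cl via duality: int({q,p}) = {q,p}, so X∖{q,p} = {r}
cl∖int = {r}

int(A) = {}
cl(A)  = {r}
∂A     = {r}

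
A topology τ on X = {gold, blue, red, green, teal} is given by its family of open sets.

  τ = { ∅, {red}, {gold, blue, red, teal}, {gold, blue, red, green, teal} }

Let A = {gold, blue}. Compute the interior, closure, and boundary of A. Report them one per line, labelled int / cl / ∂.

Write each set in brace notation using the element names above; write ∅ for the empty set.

int(A) = ∅
cl(A)  = {gold, blue, green, teal}
∂A     = {gold, blue, green, teal}

U open, U⊆A: ∅. int(A) = ⋃ = ∅
X∖A={red, green, teal}, int(X∖A)={red}, hence cl(A)={gold, blue, green, teal}
∂A: remove int from cl → {gold, blue, green, teal}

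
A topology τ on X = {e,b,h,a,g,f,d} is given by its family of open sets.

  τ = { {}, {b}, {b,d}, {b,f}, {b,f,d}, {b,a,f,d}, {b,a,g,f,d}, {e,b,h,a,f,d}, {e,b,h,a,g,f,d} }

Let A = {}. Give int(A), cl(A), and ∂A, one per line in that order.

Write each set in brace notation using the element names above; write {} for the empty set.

int(A) = {}
cl(A)  = {}
∂A     = {}

U open, U⊆A: {}. int(A) = ⋃ = {}
X∖A={e,b,h,a,g,f,d}, int(X∖A)={e,b,h,a,g,f,d}, hence cl(A)={}
∂A: remove int from cl → {}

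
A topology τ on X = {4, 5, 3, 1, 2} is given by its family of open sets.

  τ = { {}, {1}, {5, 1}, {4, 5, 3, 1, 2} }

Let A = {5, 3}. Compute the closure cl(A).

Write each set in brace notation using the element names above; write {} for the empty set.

{4, 5, 3, 2}

closure: X∖int(X∖A) = X∖{1} = {4, 5, 3, 2}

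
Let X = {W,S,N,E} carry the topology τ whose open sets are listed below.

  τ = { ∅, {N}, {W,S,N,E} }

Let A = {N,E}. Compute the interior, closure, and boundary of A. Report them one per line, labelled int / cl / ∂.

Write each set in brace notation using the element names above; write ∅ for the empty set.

open subsets of A: ∅, {N}; so int(A) = {N}
closure: X∖int(X∖A) = X∖∅ = {W,S,N,E}
∂A = {W,S,N,E} minus {N} = {W,S,E}

int(A) = {N}
cl(A)  = {W,S,N,E}
∂A     = {W,S,E}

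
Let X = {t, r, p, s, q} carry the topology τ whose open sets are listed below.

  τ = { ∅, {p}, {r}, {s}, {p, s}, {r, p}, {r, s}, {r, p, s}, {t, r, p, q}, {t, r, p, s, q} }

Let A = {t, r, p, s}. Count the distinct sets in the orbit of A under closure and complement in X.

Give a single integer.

6

complement {q}; its interior ∅; cl(A) = X∖∅ = {t, r, p, s, q}
With k = closure, c = complement:
  1. A     = {t, r, p, s}
  2. kA    = {t, r, p, s, q}
  3. cA    = {q}
  4. ckA   = ∅
  5. kcA   = {t, q}
  6. ckcA  = {r, p, s}
k, c of each give nothing new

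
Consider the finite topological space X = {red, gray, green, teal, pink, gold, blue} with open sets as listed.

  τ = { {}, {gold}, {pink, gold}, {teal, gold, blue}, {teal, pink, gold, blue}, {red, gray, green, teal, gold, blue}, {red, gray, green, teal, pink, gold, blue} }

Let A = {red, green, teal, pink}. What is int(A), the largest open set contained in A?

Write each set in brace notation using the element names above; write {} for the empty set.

{}

opens ⊆ A: {}; union → int = {}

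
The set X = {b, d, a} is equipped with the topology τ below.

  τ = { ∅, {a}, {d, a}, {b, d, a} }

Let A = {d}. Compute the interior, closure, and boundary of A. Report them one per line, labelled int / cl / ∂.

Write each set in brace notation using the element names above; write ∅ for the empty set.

int(A) = ∅
cl(A)  = {b, d}
∂A     = {b, d}

U open, U⊆A: ∅. int(A) = ⋃ = ∅
X∖A={b, a}, int(X∖A)={a}, hence cl(A)={b, d}
∂A: remove int from cl → {b, d}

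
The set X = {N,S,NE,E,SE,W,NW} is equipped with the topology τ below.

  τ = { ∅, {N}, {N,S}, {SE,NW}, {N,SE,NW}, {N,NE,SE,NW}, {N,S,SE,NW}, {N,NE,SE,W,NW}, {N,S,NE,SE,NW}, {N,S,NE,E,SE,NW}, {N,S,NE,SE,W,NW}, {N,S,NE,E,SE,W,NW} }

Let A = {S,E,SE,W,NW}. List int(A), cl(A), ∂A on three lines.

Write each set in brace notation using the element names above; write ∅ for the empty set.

open subsets of A: ∅, {SE,NW}; so int(A) = {SE,NW}
closure: X∖int(X∖A) = X∖{N} = {S,NE,E,SE,W,NW}
∂A = {S,NE,E,SE,W,NW} minus {SE,NW} = {S,NE,E,W}

int(A) = {SE,NW}
cl(A)  = {S,NE,E,SE,W,NW}
∂A     = {S,NE,E,W}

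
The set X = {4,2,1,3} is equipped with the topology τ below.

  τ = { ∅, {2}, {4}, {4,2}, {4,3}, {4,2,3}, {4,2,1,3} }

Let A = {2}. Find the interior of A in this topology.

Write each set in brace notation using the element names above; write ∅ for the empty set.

{2}

U open, U⊆A: ∅, {2}. int(A) = ⋃ = {2}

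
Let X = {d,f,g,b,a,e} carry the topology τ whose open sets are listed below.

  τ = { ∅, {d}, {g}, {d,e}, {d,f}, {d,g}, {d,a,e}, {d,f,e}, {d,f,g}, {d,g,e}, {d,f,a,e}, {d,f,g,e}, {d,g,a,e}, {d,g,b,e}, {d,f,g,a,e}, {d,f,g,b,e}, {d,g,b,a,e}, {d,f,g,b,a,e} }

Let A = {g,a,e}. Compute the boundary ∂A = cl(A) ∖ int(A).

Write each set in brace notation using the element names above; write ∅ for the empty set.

{b,a,e}

open subsets of A: ∅, {g}; so int(A) = {g}
closure: X∖int(X∖A) = X∖{d,f} = {g,b,a,e}
∂A = {g,b,a,e} minus {g} = {b,a,e}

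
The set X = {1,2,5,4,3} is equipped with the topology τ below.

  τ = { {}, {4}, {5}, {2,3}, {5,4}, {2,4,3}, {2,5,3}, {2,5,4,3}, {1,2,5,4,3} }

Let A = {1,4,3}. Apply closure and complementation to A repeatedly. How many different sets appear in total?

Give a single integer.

10

closure: X∖int(X∖A) = X∖{5} = {1,2,4,3}
Let k=closure and c=complement:
  1. A     = {1,4,3}
  2. kA    = {1,2,4,3}
  3. cA    = {2,5}
  4. ckA   = {5}
  5. kcA   = {1,2,5,3}
  6. kckA  = {1,5}
  7. ckcA  = {4}
  8. ckckA = {2,4,3}
  9. kckcA = {1,4}
  10. ckckcA = {2,5,3}
— saturated at 10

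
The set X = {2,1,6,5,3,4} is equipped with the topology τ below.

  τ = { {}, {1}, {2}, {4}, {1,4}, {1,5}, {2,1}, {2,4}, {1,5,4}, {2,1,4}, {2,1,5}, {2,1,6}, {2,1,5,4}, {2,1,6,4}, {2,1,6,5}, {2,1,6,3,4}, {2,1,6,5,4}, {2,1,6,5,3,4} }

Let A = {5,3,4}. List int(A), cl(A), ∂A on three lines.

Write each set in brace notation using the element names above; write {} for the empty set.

interior: largest open inside A is {4} (from {}, {4})
cl via duality: int({2,1,6}) = {2,1,6}, so X∖{2,1,6} = {5,3,4}
cl∖int = {5,3}

int(A) = {4}
cl(A)  = {5,3,4}
∂A     = {5,3}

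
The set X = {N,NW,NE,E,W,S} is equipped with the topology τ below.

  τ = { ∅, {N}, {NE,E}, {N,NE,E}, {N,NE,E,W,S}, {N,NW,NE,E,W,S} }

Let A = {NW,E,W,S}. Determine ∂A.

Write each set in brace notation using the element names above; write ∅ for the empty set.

{NW,NE,E,W,S}

interior: largest open inside A is ∅ (from ∅)
cl via duality: int({N,NE}) = {N}, so X∖{N} = {NW,NE,E,W,S}
cl∖int = {NW,NE,E,W,S}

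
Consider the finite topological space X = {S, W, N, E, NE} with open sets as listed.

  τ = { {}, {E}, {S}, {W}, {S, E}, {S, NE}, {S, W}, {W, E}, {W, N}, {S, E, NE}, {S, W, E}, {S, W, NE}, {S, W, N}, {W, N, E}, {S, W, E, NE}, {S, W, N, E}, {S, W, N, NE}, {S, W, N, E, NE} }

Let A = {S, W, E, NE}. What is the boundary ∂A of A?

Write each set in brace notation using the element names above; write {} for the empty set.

{N}

open subsets of A: {}, {S}, {E}, {W}, {S, E}, {S, NE}, {W, E}, {S, W}, {S, E, NE}, {S, W, NE}, {S, W, E}, {S, W, E, NE}; so int(A) = {S, W, E, NE}
closure: X∖int(X∖A) = X∖{} = {S, W, N, E, NE}
∂A = {S, W, N, E, NE} minus {S, W, E, NE} = {N}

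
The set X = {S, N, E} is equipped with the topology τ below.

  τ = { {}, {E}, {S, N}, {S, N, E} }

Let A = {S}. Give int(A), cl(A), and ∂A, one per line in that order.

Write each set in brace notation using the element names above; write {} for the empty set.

int(A) = {}
cl(A)  = {S, N}
∂A     = {S, N}

opens ⊆ A: {}; union → int = {}
complement {N, E}; its interior {E}; cl(A) = X∖{E} = {S, N}
boundary = {S, N} ∖ {} = {S, N}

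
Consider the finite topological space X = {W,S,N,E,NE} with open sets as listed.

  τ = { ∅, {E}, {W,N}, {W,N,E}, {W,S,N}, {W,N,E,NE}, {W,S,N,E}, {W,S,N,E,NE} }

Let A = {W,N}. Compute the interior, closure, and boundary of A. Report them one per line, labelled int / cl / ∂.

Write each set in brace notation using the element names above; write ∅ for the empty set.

int(A) = {W,N}
cl(A)  = {W,S,N,NE}
∂A     = {S,NE}

interior: largest open inside A is {W,N} (from ∅, {W,N})
cl via duality: int({S,E,NE}) = {E}, so X∖{E} = {W,S,N,NE}
cl∖int = {S,NE}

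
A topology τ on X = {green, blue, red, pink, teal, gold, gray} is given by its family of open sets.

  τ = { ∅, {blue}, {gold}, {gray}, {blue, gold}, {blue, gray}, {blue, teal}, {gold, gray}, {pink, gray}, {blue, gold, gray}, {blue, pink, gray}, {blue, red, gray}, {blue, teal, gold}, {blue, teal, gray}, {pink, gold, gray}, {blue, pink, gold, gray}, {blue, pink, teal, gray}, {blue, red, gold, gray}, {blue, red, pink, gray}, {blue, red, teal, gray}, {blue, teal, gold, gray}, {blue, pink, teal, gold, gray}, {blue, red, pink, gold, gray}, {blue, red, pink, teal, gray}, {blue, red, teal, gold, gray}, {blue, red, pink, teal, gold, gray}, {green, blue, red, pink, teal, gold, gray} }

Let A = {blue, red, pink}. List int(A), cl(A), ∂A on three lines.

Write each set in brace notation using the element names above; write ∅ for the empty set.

U open, U⊆A: ∅, {blue}. int(A) = ⋃ = {blue}
X∖A={green, teal, gold, gray}, int(X∖A)={gold, gray}, hence cl(A)={green, blue, red, pink, teal}
∂A: remove int from cl → {green, red, pink, teal}

int(A) = {blue}
cl(A)  = {green, blue, red, pink, teal}
∂A     = {green, red, pink, teal}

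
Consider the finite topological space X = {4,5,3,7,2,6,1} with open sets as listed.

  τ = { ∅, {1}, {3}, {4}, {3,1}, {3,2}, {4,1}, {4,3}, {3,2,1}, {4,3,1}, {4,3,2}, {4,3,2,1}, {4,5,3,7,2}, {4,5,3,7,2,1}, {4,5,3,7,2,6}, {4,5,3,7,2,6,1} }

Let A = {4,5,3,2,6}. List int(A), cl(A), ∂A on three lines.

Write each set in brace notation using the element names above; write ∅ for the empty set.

open subsets of A: ∅, {4}, {3}, {4,3}, {3,2}, {4,3,2}; so int(A) = {4,3,2}
closure: X∖int(X∖A) = X∖{1} = {4,5,3,7,2,6}
∂A = {4,5,3,7,2,6} minus {4,3,2} = {5,7,6}

int(A) = {4,3,2}
cl(A)  = {4,5,3,7,2,6}
∂A     = {5,7,6}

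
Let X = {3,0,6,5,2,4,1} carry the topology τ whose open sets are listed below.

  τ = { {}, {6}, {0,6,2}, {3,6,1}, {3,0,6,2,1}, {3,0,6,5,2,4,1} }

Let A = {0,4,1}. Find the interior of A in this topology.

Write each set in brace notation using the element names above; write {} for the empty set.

interior: largest open inside A is {} (from {})

{}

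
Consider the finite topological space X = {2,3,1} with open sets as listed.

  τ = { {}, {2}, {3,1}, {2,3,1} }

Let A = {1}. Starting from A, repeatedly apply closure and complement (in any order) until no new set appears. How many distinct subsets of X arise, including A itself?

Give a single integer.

X∖A={2,3}, int(X∖A)={2}, hence cl(A)={3,1}
Orbit (k=closure, c=complement):
  1. A     = {1}
  2. kA    = {3,1}
  3. cA    = {2,3}
  4. ckA   = {2}
  5. kcA   = {2,3,1}
  6. ckcA  = {}
(closed under both — stop)

6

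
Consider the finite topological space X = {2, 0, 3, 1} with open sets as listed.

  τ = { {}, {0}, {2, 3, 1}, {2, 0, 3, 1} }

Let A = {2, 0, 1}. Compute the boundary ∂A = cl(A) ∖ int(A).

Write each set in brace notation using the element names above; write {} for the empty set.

open subsets of A: {}, {0}; so int(A) = {0}
closure: X∖int(X∖A) = X∖{} = {2, 0, 3, 1}
∂A = {2, 0, 3, 1} minus {0} = {2, 3, 1}

{2, 3, 1}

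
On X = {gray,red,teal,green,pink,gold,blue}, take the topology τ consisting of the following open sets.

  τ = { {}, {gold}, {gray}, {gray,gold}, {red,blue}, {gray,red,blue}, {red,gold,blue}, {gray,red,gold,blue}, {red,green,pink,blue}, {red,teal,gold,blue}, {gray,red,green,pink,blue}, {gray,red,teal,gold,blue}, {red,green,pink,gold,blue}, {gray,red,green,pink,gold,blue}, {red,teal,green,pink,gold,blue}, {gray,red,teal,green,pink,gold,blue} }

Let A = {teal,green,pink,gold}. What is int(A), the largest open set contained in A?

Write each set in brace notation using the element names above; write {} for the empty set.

opens ⊆ A: {}, {gold}; union → int = {gold}

{gold}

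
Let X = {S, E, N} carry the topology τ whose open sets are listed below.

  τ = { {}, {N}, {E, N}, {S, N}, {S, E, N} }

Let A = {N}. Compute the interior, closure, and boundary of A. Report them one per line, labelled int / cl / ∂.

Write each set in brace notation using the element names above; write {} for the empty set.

opens ⊆ A: {}, {N}; union → int = {N}
complement {S, E}; its interior {}; cl(A) = X∖{} = {S, E, N}
boundary = {S, E, N} ∖ {N} = {S, E}

int(A) = {N}
cl(A)  = {S, E, N}
∂A     = {S, E}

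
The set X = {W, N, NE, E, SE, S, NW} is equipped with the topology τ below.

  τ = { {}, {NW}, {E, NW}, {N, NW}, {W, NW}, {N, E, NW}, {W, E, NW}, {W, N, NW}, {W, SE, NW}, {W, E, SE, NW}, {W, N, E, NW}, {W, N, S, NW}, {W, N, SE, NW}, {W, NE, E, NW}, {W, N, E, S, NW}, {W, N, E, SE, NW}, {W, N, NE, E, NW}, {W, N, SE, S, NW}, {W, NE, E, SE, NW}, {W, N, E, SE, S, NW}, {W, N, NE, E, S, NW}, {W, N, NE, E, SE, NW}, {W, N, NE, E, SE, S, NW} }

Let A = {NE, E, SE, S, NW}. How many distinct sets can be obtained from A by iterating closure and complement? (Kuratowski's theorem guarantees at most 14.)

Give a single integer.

closure: X∖int(X∖A) = X∖{} = {W, N, NE, E, SE, S, NW}
Let k=closure and c=complement:
  1. A     = {NE, E, SE, S, NW}
  2. kA    = {W, N, NE, E, SE, S, NW}
  3. cA    = {W, N}
  4. ckA   = {}
  5. kcA   = {W, N, NE, SE, S}
  6. ckcA  = {E, NW}
— saturated at 6

6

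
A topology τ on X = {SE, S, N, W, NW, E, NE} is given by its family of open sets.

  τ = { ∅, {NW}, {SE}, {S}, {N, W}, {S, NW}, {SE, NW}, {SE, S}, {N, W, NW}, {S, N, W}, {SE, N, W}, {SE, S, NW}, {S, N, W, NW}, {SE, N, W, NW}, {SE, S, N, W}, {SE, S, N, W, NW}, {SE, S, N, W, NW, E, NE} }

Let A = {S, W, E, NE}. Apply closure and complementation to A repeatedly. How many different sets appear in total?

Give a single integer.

closure: X∖int(X∖A) = X∖{SE, NW} = {S, N, W, E, NE}
Let k=closure and c=complement:
  1. A     = {S, W, E, NE}
  2. kA    = {S, N, W, E, NE}
  3. cA    = {SE, N, NW}
  4. ckA   = {SE, NW}
  5. kcA   = {SE, N, W, NW, E, NE}
  6. kckA  = {SE, NW, E, NE}
  7. ckcA  = {S}
  8. ckckA = {S, N, W}
  9. kckcA = {S, E, NE}
  10. ckckcA = {SE, N, W, NW}
— saturated at 10

10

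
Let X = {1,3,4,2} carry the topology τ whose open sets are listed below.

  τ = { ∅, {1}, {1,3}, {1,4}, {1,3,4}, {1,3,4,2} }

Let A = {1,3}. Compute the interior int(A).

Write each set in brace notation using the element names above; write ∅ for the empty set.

{1,3}

opens ⊆ A: ∅, {1}, {1,3}; union → int = {1,3}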